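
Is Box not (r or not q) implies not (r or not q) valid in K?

Not valid

Tableau for the negation not (Box not (r or not q) implies not (r or not q)):
1. not (Box not (r or not q) implies not (r or not q)), 0
2. Box not (r or not q), 0   [neg-implies-rule on 1]
3. r or not q, 0   [neg-implies-rule on 1]
4. not q, 0   [or-rule on 3 (branches; this branch)]
The negation has an open branch (countermodel exists).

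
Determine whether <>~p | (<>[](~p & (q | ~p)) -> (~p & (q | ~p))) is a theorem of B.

Tableau for the negation ~(<>~p | (<>[](~p & (q | ~p)) -> (~p & (q | ~p)))):
1. ~(<>~p | (<>[](~p & (q | ~p)) -> (~p & (q | ~p)))), 0
2. ~<>~p, 0   [~|-rule on 1]
3. ~(<>[](~p & (q | ~p)) -> (~p & (q | ~p))), 0   [~|-rule on 1]
4. <>[](~p & (q | ~p)), 0   [~->-rule on 3]
5. ~(~p & (q | ~p)), 0   [~->-rule on 3]
6. p, 0   [~<>-rule on 2 via 0R0]
7. ~(q | ~p), 0   [~&-rule on 5 (branches; this branch)]
8. ~q, 0   [~|-rule on 7]
9. [](~p & (q | ~p)), 1   [<>-rule on 4: fresh world 1, 0R1]
10. p, 1   [~<>-rule on 2 via 0R1]
11. ~p & (q | ~p), 0   [[]-rule on 9 via 1R0]
12. ~p, 0   [&-rule on 11]
13. q | ~p, 0   [&-rule on 11]
Accessibility: 0R0, 0R1, 1R0, 1R1
Branch closes: p and ~p both at 0.
Every branch of the negation's tableau closes; the branch above is one of them.

Yes, valid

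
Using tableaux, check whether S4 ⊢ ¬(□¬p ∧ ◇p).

Valid

Tableau for the negation □¬p ∧ ◇p:
1. □¬p ∧ ◇p, w0
2. □¬p, w0
3. ◇p, w0
4. ¬p, w0
5. p, w1
6. ¬p, w1
Accessibility: w0Rw0, w0Rw1, w1Rw1
Branch closes: p and ¬p both at w1.
All branches of the negation close; one closing branch shown above.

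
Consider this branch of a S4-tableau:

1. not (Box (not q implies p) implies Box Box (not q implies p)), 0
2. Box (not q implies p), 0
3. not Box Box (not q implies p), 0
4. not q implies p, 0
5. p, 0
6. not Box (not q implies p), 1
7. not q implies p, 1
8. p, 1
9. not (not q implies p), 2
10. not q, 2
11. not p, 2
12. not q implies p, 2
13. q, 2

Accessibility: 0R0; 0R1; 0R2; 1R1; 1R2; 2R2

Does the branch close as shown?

Closed

Both q and not q appear at 2.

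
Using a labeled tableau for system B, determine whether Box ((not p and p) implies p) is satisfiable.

Yes, satisfiable

1. Box ((not p and p) implies p), 0
2. (not p and p) implies p, 0
3. p, 0
Accessibility: 0R0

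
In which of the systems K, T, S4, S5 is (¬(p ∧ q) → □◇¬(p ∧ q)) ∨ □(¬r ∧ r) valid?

S4-tableau for the negation ¬((¬(p ∧ q) → □◇¬(p ∧ q)) ∨ □(¬r ∧ r)):
1. ¬((¬(p ∧ q) → □◇¬(p ∧ q)) ∨ □(¬r ∧ r)), 0
2. ¬(¬(p ∧ q) → □◇¬(p ∧ q)), 0
3. ¬□(¬r ∧ r), 0
4. ¬(p ∧ q), 0
5. ¬□◇¬(p ∧ q), 0
6. ¬q, 0
7. ¬(¬r ∧ r), 1
8. ¬r, 1
9. ¬◇¬(p ∧ q), 2
10. p ∧ q, 2
11. p, 2
12. q, 2
Accessibility: 0R0, 0R1, 0R2, 1R1, 2R2
Complete open branch: countermodel on an S4-frame, so not valid in S4, nor in K, T (the same frame is also a K-frame and a T-frame).
S5-tableau for the negation ¬((¬(p ∧ q) → □◇¬(p ∧ q)) ∨ □(¬r ∧ r)):
1. ¬((¬(p ∧ q) → □◇¬(p ∧ q)) ∨ □(¬r ∧ r)), 0
2. ¬(¬(p ∧ q) → □◇¬(p ∧ q)), 0
3. ¬□(¬r ∧ r), 0
4. ¬(p ∧ q), 0
5. ¬□◇¬(p ∧ q), 0
6. ¬q, 0
7. ¬(¬r ∧ r), 1
8. ¬r, 1
9. ¬◇¬(p ∧ q), 2
10. p ∧ q, 0
11. p, 0
12. q, 0
Accessibility: 0R0, 0R1, 0R2, 1R0, 1R1, 1R2, 2R0, 2R1, 2R2
Branch closes: q and ¬q both at 0.
Every branch closes (one shown): valid in S5.

S5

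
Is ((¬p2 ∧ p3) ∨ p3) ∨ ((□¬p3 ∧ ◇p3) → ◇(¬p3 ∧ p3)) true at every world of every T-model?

Tableau for the negation ¬(((¬p2 ∧ p3) ∨ p3) ∨ ((□¬p3 ∧ ◇p3) → ◇(¬p3 ∧ p3))):
1. ¬(((¬p2 ∧ p3) ∨ p3) ∨ ((□¬p3 ∧ ◇p3) → ◇(¬p3 ∧ p3))), u
2. ¬((¬p2 ∧ p3) ∨ p3), u
3. ¬((□¬p3 ∧ ◇p3) → ◇(¬p3 ∧ p3)), u
4. ¬(¬p2 ∧ p3), u
5. ¬p3, u
6. □¬p3 ∧ ◇p3, u
7. ¬◇(¬p3 ∧ p3), u
8. □¬p3, u
9. ◇p3, u
10. ¬(¬p3 ∧ p3), u
11. p3, v
12. ¬(¬p3 ∧ p3), v
13. ¬p3, v
Accessibility: uRu, uRv, vRv
Branch closes: p3 and ¬p3 both at v.
Every branch of the negation's tableau closes; the branch above is one of them.

Yes, valid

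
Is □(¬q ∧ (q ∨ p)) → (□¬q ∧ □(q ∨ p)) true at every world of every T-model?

Tableau for the negation ¬(□(¬q ∧ (q ∨ p)) → (□¬q ∧ □(q ∨ p))):
1. ¬(□(¬q ∧ (q ∨ p)) → (□¬q ∧ □(q ∨ p))), 0
2. □(¬q ∧ (q ∨ p)), 0   [¬→-rule on 1]
3. ¬(□¬q ∧ □(q ∨ p)), 0   [¬→-rule on 1]
4. ¬q ∧ (q ∨ p), 0   [□-rule on 2 via 0R0]
5. ¬q, 0   [∧-rule on 4]
6. q ∨ p, 0   [∧-rule on 4]
7. ¬□(q ∨ p), 0   [¬∧-rule on 3 (branches; this branch)]
8. p, 0   [∨-rule on 6 (branches; this branch)]
9. ¬(q ∨ p), 1   [¬□-rule on 7: fresh world 1, 0R1]
10. ¬q, 1   [¬∨-rule on 9]
11. ¬p, 1   [¬∨-rule on 9]
12. ¬q ∧ (q ∨ p), 1   [□-rule on 2 via 0R1]
13. q ∨ p, 1   [∧-rule on 12]
14. p, 1   [∨-rule on 13 (branches; this branch)]
Accessibility: 0R0, 0R1, 1R1
Branch closes: p and ¬p both at 1.
All branches of the negation close; one closing branch shown above.

Valid in T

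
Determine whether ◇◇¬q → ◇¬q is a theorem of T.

Tableau for the negation ¬(◇◇¬q → ◇¬q):
1. ¬(◇◇¬q → ◇¬q), u
2. ◇◇¬q, u
3. ¬◇¬q, u
4. q, u
5. ◇¬q, v
6. q, v
7. ¬q, w
Accessibility: uRu, uRv, vRv, vRw, wRw
The negation has an open branch (countermodel exists).

No, not valid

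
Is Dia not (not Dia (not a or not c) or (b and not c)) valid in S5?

Tableau for the negation not Dia not (not Dia (not a or not c) or (b and not c)):
1. not Dia not (not Dia (not a or not c) or (b and not c)), u
2. not Dia (not a or not c) or (b and not c), u
3. b and not c, u
4. b, u
5. not c, u
Accessibility: uRu
The negation has an open branch (countermodel exists).

Invalid (countermodel exists)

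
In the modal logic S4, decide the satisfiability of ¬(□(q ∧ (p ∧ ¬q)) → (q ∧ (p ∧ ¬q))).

1. ¬(□(q ∧ (p ∧ ¬q)) → (q ∧ (p ∧ ¬q))), 0
2. □(q ∧ (p ∧ ¬q)), 0   [¬→-rule on 1]
3. ¬(q ∧ (p ∧ ¬q)), 0   [¬→-rule on 1]
4. q ∧ (p ∧ ¬q), 0   [□-rule on 2 via 0R0]
5. q, 0   [∧-rule on 4]
6. p ∧ ¬q, 0   [∧-rule on 4]
7. p, 0   [∧-rule on 6]
8. ¬q, 0   [∧-rule on 6]
Accessibility: 0R0
Branch closes: q and ¬q both at 0.
Every branch closes; the branch above is one of them.

Unsatisfiable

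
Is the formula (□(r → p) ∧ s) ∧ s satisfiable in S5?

Satisfiable (open branch found)

1. (□(r → p) ∧ s) ∧ s, 0
2. □(r → p) ∧ s, 0   [∧-rule on 1]
3. s, 0   [∧-rule on 1]
4. □(r → p), 0   [∧-rule on 2]
5. r → p, 0   [□-rule on 4 via 0R0]
6. p, 0   [→-rule on 5 (branches; this branch)]
Accessibility: 0R0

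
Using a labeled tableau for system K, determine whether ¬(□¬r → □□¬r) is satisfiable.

1. ¬(□¬r → □□¬r), w0
2. □¬r, w0
3. ¬□□¬r, w0
4. ¬□¬r, w1
5. ¬r, w1
6. r, w2
Accessibility: w0Rw1, w1Rw2

Satisfiable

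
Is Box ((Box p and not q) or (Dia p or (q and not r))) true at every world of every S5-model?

No, not valid

Tableau for the negation not Box ((Box p and not q) or (Dia p or (q and not r))):
1. not Box ((Box p and not q) or (Dia p or (q and not r))), 0
2. not ((Box p and not q) or (Dia p or (q and not r))), 1
3. not (Box p and not q), 1
4. not (Dia p or (q and not r)), 1
5. not Dia p, 1
6. not (q and not r), 1
7. not p, 0
8. not p, 1
9. q, 1
10. r, 1
Accessibility: 0R0, 0R1, 1R0, 1R1
The negation has an open branch (countermodel exists).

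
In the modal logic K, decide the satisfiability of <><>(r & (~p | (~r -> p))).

1. <><>(r & (~p | (~r -> p))), u
2. <>(r & (~p | (~r -> p))), v
3. r & (~p | (~r -> p)), w
4. r, w
5. ~p | (~r -> p), w
6. ~r -> p, w
7. p, w
Accessibility: uRv, vRw

Satisfiable (open branch found)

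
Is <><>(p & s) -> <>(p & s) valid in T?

Tableau for the negation ~(<><>(p & s) -> <>(p & s)):
1. ~(<><>(p & s) -> <>(p & s)), u
2. <><>(p & s), u
3. ~<>(p & s), u
4. ~(p & s), u
5. ~s, u
6. <>(p & s), v
7. ~(p & s), v
8. ~s, v
9. p & s, w
10. p, w
11. s, w
Accessibility: uRu, uRv, vRv, vRw, wRw
The negation has an open branch (countermodel exists).

Invalid (countermodel exists)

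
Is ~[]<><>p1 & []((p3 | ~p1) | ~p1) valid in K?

Tableau for the negation ~(~[]<><>p1 & []((p3 | ~p1) | ~p1)):
1. ~(~[]<><>p1 & []((p3 | ~p1) | ~p1)), 0
2. ~[]((p3 | ~p1) | ~p1), 0   [~&-rule on 1 (branches; this branch)]
3. ~((p3 | ~p1) | ~p1), 1   [~[]-rule on 2: fresh world 1, 0R1]
4. ~(p3 | ~p1), 1   [~|-rule on 3]
5. p1, 1   [~|-rule on 3]
6. ~p3, 1   [~|-rule on 4]
Accessibility: 0R1
The negation has an open branch (countermodel exists).

Invalid (countermodel exists)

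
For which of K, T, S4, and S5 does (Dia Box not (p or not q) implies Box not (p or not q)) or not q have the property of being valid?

S5

S4-tableau for the negation not ((Dia Box not (p or not q) implies Box not (p or not q)) or not q):
1. not ((Dia Box not (p or not q) implies Box not (p or not q)) or not q), w0
2. not (Dia Box not (p or not q) implies Box not (p or not q)), w0   [neg-or-rule on 1]
3. q, w0   [neg-or-rule on 1]
4. Dia Box not (p or not q), w0   [neg-implies-rule on 2]
5. not Box not (p or not q), w0   [neg-implies-rule on 2]
6. Box not (p or not q), w1   [Dia-rule on 4: fresh world w1, w0Rw1]
7. not (p or not q), w1   [Box-rule on 6 via w1Rw1]
8. not p, w1   [neg-or-rule on 7]
9. q, w1   [neg-or-rule on 7]
10. p or not q, w2   [neg-Box-rule on 5: fresh world w2, w0Rw2]
11. not q, w2   [or-rule on 10 (branches; this branch)]
Accessibility: w0Rw0, w0Rw1, w0Rw2, w1Rw1, w2Rw2
Complete open branch: countermodel on an S4-frame, so not valid in S4, nor in K, T (the same frame is also a K-frame and a T-frame).
S5-tableau for the negation not ((Dia Box not (p or not q) implies Box not (p or not q)) or not q):
1. not ((Dia Box not (p or not q) implies Box not (p or not q)) or not q), w0
2. not (Dia Box not (p or not q) implies Box not (p or not q)), w0   [neg-or-rule on 1]
3. q, w0   [neg-or-rule on 1]
4. Dia Box not (p or not q), w0   [neg-implies-rule on 2]
5. not Box not (p or not q), w0   [neg-implies-rule on 2]
6. Box not (p or not q), w1   [Dia-rule on 4: fresh world w1, w0Rw1]
7. not (p or not q), w0   [Box-rule on 6 via w1Rw0]
8. not p, w0   [neg-or-rule on 7]
9. not (p or not q), w1   [Box-rule on 6 via w1Rw1]
10. not p, w1   [neg-or-rule on 9]
11. q, w1   [neg-or-rule on 9]
12. p or not q, w2   [neg-Box-rule on 5: fresh world w2, w0Rw2]
13. not (p or not q), w2   [Box-rule on 6 via w1Rw2]
14. not p, w2   [neg-or-rule on 13]
15. q, w2   [neg-or-rule on 13]
16. not q, w2   [or-rule on 12 (branches; this branch)]
Accessibility: w0Rw0, w0Rw1, w0Rw2, w1Rw0, w1Rw1, w1Rw2, w2Rw0, w2Rw1, w2Rw2
Branch closes: q and not q both at w2.
Every branch closes (one shown): valid in S5.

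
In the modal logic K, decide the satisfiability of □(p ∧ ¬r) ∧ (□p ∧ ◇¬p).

No, unsatisfiable

1. □(p ∧ ¬r) ∧ (□p ∧ ◇¬p), w0
2. □(p ∧ ¬r), w0
3. □p ∧ ◇¬p, w0
4. □p, w0
5. ◇¬p, w0
6. ¬p, w1
7. p ∧ ¬r, w1
8. p, w1
9. ¬r, w1
Accessibility: w0Rw1
Branch closes: p and ¬p both at w1.
All branches of the tableau close; one closing branch shown above.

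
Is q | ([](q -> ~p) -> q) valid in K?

Tableau for the negation ~(q | ([](q -> ~p) -> q)):
1. ~(q | ([](q -> ~p) -> q)), w0
2. ~q, w0
3. ~([](q -> ~p) -> q), w0
4. [](q -> ~p), w0
The negation has an open branch (countermodel exists).

Invalid (countermodel exists)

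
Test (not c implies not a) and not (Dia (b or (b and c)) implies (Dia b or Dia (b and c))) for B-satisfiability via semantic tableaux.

Unsatisfiable (every branch closes)

1. (not c implies not a) and not (Dia (b or (b and c)) implies (Dia b or Dia (b and c))), 0
2. not c implies not a, 0
3. not (Dia (b or (b and c)) implies (Dia b or Dia (b and c))), 0
4. Dia (b or (b and c)), 0
5. not (Dia b or Dia (b and c)), 0
6. not Dia b, 0
7. not Dia (b and c), 0
8. not b, 0
9. not (b and c), 0
10. not a, 0
11. not c, 0
12. b or (b and c), 1
13. not b, 1
14. not (b and c), 1
15. b and c, 1
16. b, 1
17. c, 1
Accessibility: 0R0, 0R1, 1R0, 1R1
Branch closes: b and not b both at 1.
(One branch shown.) All branches close.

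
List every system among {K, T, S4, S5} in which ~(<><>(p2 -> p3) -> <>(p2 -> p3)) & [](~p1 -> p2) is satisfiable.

K, T

T-tableau for the formula:
1. ~(<><>(p2 -> p3) -> <>(p2 -> p3)) & [](~p1 -> p2), 0
2. ~(<><>(p2 -> p3) -> <>(p2 -> p3)), 0
3. [](~p1 -> p2), 0
4. <><>(p2 -> p3), 0
5. ~<>(p2 -> p3), 0
6. ~p1 -> p2, 0
7. ~(p2 -> p3), 0
8. p2, 0
9. ~p3, 0
10. <>(p2 -> p3), 1
11. ~p1 -> p2, 1
12. ~(p2 -> p3), 1
13. p2, 1
14. ~p3, 1
15. p2 -> p3, 2
16. p3, 2
Accessibility: 0R0, 0R1, 1R1, 1R2, 2R2
Complete open branch: satisfiable in T, hence also in K (this T-model is also a K-model).
S4-tableau for the formula:
1. ~(<><>(p2 -> p3) -> <>(p2 -> p3)) & [](~p1 -> p2), 0
2. ~(<><>(p2 -> p3) -> <>(p2 -> p3)), 0
3. [](~p1 -> p2), 0
4. <><>(p2 -> p3), 0
5. ~<>(p2 -> p3), 0
6. ~p1 -> p2, 0
7. ~(p2 -> p3), 0
8. p2, 0
9. ~p3, 0
10. <>(p2 -> p3), 1
11. ~p1 -> p2, 1
12. ~(p2 -> p3), 1
13. p2, 1
14. ~p3, 1
15. p2 -> p3, 2
16. ~p1 -> p2, 2
17. ~(p2 -> p3), 2
18. p2, 2
19. ~p3, 2
20. p3, 2
Accessibility: 0R0, 0R1, 0R2, 1R1, 1R2, 2R2
Branch closes: p3 and ~p3 both at 2.
Every branch closes (one shown): unsatisfiable in S4, hence also in S5 (every S5-frame is an S4-frame).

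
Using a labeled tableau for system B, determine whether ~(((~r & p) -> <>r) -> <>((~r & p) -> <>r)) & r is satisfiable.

Unsatisfiable

1. ~(((~r & p) -> <>r) -> <>((~r & p) -> <>r)) & r, u
2. ~(((~r & p) -> <>r) -> <>((~r & p) -> <>r)), u
3. r, u
4. (~r & p) -> <>r, u
5. ~<>((~r & p) -> <>r), u
6. ~((~r & p) -> <>r), u
7. ~r & p, u
8. ~<>r, u
9. ~r, u
10. p, u
Accessibility: uRu
Branch closes: r and ~r both at u.
All branches of the tableau close; one closing branch shown above.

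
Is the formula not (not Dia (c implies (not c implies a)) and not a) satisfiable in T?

Satisfiable (open branch found)

1. not (not Dia (c implies (not c implies a)) and not a), 0
2. a, 0
Accessibility: 0R0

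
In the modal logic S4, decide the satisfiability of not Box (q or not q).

Unsatisfiable (every branch closes)

1. not Box (q or not q), 0
2. not (q or not q), 1
3. not q, 1
4. q, 1
Accessibility: 0R0, 0R1, 1R1
Branch closes: q and not q both at 1.
(One branch shown.) All branches close.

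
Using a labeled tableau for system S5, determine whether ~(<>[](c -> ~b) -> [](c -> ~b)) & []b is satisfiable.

Unsatisfiable

1. ~(<>[](c -> ~b) -> [](c -> ~b)) & []b, u
2. ~(<>[](c -> ~b) -> [](c -> ~b)), u
3. []b, u
4. <>[](c -> ~b), u
5. ~[](c -> ~b), u
6. b, u
7. [](c -> ~b), v
8. b, v
9. c -> ~b, u
10. c -> ~b, v
11. ~c, u
12. ~c, v
13. ~(c -> ~b), w
14. c, w
15. b, w
16. c -> ~b, w
17. ~b, w
Accessibility: uRu, uRv, uRw, vRu, vRv, vRw, wRu, wRv, wRw
Branch closes: b and ~b both at w.
(One branch shown.) All branches close.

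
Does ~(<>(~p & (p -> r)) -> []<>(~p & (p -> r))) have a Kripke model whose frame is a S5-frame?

1. ~(<>(~p & (p -> r)) -> []<>(~p & (p -> r))), w0
2. <>(~p & (p -> r)), w0
3. ~[]<>(~p & (p -> r)), w0
4. ~p & (p -> r), w1
5. ~p, w1
6. p -> r, w1
7. r, w1
8. ~<>(~p & (p -> r)), w2
9. ~(~p & (p -> r)), w0
10. ~(~p & (p -> r)), w1
11. ~(~p & (p -> r)), w2
12. ~(p -> r), w0
13. p, w0
14. ~r, w0
15. ~(p -> r), w1
16. p, w1
17. ~r, w1
Accessibility: w0Rw0, w0Rw1, w0Rw2, w1Rw0, w1Rw1, w1Rw2, w2Rw0, w2Rw1, w2Rw2
Branch closes: p and ~p both at w1.
Every branch closes; the branch above is one of them.

Unsatisfiable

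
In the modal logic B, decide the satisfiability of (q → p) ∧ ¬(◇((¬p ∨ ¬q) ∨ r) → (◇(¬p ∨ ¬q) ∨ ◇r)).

1. (q → p) ∧ ¬(◇((¬p ∨ ¬q) ∨ r) → (◇(¬p ∨ ¬q) ∨ ◇r)), 0
2. q → p, 0   [∧-rule on 1]
3. ¬(◇((¬p ∨ ¬q) ∨ r) → (◇(¬p ∨ ¬q) ∨ ◇r)), 0   [∧-rule on 1]
4. ◇((¬p ∨ ¬q) ∨ r), 0   [¬→-rule on 3]
5. ¬(◇(¬p ∨ ¬q) ∨ ◇r), 0   [¬→-rule on 3]
6. ¬◇(¬p ∨ ¬q), 0   [¬∨-rule on 5]
7. ¬◇r, 0   [¬∨-rule on 5]
8. ¬(¬p ∨ ¬q), 0   [¬◇-rule on 6 via 0R0]
9. p, 0   [¬∨-rule on 8]
10. q, 0   [¬∨-rule on 8]
11. ¬r, 0   [¬◇-rule on 7 via 0R0]
12. (¬p ∨ ¬q) ∨ r, 1   [◇-rule on 4: fresh world 1, 0R1]
13. ¬(¬p ∨ ¬q), 1   [¬◇-rule on 6 via 0R1]
14. p, 1   [¬∨-rule on 13]
15. q, 1   [¬∨-rule on 13]
16. ¬r, 1   [¬◇-rule on 7 via 0R1]
17. ¬p ∨ ¬q, 1   [∨-rule on 12 (branches; this branch)]
18. ¬q, 1   [∨-rule on 17 (branches; this branch)]
Accessibility: 0R0, 0R1, 1R0, 1R1
Branch closes: q and ¬q both at 1.
(One branch shown.) All branches close.

Unsatisfiable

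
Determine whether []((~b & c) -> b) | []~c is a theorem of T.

Tableau for the negation ~([]((~b & c) -> b) | []~c):
1. ~([]((~b & c) -> b) | []~c), u
2. ~[]((~b & c) -> b), u   [~|-rule on 1]
3. ~[]~c, u   [~|-rule on 1]
4. ~((~b & c) -> b), v   [~[]-rule on 2: fresh world v, uRv]
5. ~b & c, v   [~->-rule on 4]
6. ~b, v   [~->-rule on 4]
7. c, v   [&-rule on 5]
8. c, w   [~[]-rule on 3: fresh world w, uRw]
Accessibility: uRu, uRv, uRw, vRv, wRw
The negation has an open branch (countermodel exists).

Invalid (countermodel exists)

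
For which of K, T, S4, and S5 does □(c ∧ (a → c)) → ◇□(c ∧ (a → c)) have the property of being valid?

T-tableau for the negation ¬(□(c ∧ (a → c)) → ◇□(c ∧ (a → c))):
1. ¬(□(c ∧ (a → c)) → ◇□(c ∧ (a → c))), w0
2. □(c ∧ (a → c)), w0
3. ¬◇□(c ∧ (a → c)), w0
4. c ∧ (a → c), w0
5. c, w0
6. a → c, w0
7. ¬□(c ∧ (a → c)), w0
8. ¬(c ∧ (a → c)), w1
9. c ∧ (a → c), w1
10. c, w1
11. a → c, w1
12. ¬□(c ∧ (a → c)), w1
13. ¬(a → c), w1
14. a, w1
15. ¬c, w1
Accessibility: w0Rw0, w0Rw1, w1Rw1
Branch closes: c and ¬c both at w1.
Every branch closes (one shown): valid in T, hence also in S4, S5 (every theorem of T is a theorem of S4 and S5).
K-tableau for the negation ¬(□(c ∧ (a → c)) → ◇□(c ∧ (a → c))):
1. ¬(□(c ∧ (a → c)) → ◇□(c ∧ (a → c))), w0
2. □(c ∧ (a → c)), w0
3. ¬◇□(c ∧ (a → c)), w0
Complete open branch: countermodel on a K-frame, so not valid in K.

T, S4, S5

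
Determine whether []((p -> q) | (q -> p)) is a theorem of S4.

Tableau for the negation ~[]((p -> q) | (q -> p)):
1. ~[]((p -> q) | (q -> p)), 0
2. ~((p -> q) | (q -> p)), 1
3. ~(p -> q), 1
4. ~(q -> p), 1
5. p, 1
6. ~q, 1
7. q, 1
8. ~p, 1
Accessibility: 0R0, 0R1, 1R1
Branch closes: q and ~q both at 1.
Every branch of the negation's tableau closes; the branch above is one of them.

Valid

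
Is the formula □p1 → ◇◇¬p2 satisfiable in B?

Satisfiable

1. □p1 → ◇◇¬p2, w0
2. ◇◇¬p2, w0
3. ◇¬p2, w1
4. ¬p2, w2
Accessibility: w0Rw0, w0Rw1, w1Rw0, w1Rw1, w1Rw2, w2Rw1, w2Rw2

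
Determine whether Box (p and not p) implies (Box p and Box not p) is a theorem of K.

Tableau for the negation not (Box (p and not p) implies (Box p and Box not p)):
1. not (Box (p and not p) implies (Box p and Box not p)), w0
2. Box (p and not p), w0
3. not (Box p and Box not p), w0
4. not Box not p, w0
5. p, w1
6. p and not p, w1
7. not p, w1
Accessibility: w0Rw1
Branch closes: p and not p both at w1.
All branches of the negation close; one closing branch shown above.

Yes, valid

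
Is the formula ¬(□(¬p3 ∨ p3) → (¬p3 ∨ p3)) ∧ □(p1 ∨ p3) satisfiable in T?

Unsatisfiable (every branch closes)

1. ¬(□(¬p3 ∨ p3) → (¬p3 ∨ p3)) ∧ □(p1 ∨ p3), u
2. ¬(□(¬p3 ∨ p3) → (¬p3 ∨ p3)), u
3. □(p1 ∨ p3), u
4. □(¬p3 ∨ p3), u
5. ¬(¬p3 ∨ p3), u
6. p3, u
7. ¬p3, u
Accessibility: uRu
Branch closes: p3 and ¬p3 both at u.
(One branch shown.) All branches close.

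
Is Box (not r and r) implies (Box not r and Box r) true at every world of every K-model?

Valid

Tableau for the negation not (Box (not r and r) implies (Box not r and Box r)):
1. not (Box (not r and r) implies (Box not r and Box r)), w0
2. Box (not r and r), w0
3. not (Box not r and Box r), w0
4. not Box r, w0
5. not r, w1
6. not r and r, w1
7. r, w1
Accessibility: w0Rw1
Branch closes: r and not r both at w1.
Every branch of the negation's tableau closes; the branch above is one of them.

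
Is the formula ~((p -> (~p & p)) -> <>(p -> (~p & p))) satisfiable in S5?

1. ~((p -> (~p & p)) -> <>(p -> (~p & p))), w0
2. p -> (~p & p), w0   [~->-rule on 1]
3. ~<>(p -> (~p & p)), w0   [~->-rule on 1]
4. ~(p -> (~p & p)), w0   [~<>-rule on 3 via w0Rw0]
5. p, w0   [~->-rule on 4]
6. ~(~p & p), w0   [~->-rule on 4]
7. ~p & p, w0   [->-rule on 2 (branches; this branch)]
8. ~p, w0   [&-rule on 7]
Accessibility: w0Rw0
Branch closes: p and ~p both at w0.
Every branch closes; the branch above is one of them.

Unsatisfiable (every branch closes)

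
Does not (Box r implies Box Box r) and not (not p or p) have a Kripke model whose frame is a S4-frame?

No, unsatisfiable

1. not (Box r implies Box Box r) and not (not p or p), w0
2. not (Box r implies Box Box r), w0
3. not (not p or p), w0
4. Box r, w0
5. not Box Box r, w0
6. p, w0
7. not p, w0
Accessibility: w0Rw0
Branch closes: p and not p both at w0.
All branches of the tableau close; one closing branch shown above.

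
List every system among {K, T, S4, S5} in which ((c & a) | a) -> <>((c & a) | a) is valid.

T-tableau for the negation ~(((c & a) | a) -> <>((c & a) | a)):
1. ~(((c & a) | a) -> <>((c & a) | a)), w0
2. (c & a) | a, w0
3. ~<>((c & a) | a), w0
4. ~((c & a) | a), w0
5. ~(c & a), w0
6. ~a, w0
7. c & a, w0
8. c, w0
9. a, w0
Accessibility: w0Rw0
Branch closes: a and ~a both at w0.
Every branch closes (one shown): valid in T, hence also in S4, S5 (every theorem of T is a theorem of S4 and S5).
K-tableau for the negation ~(((c & a) | a) -> <>((c & a) | a)):
1. ~(((c & a) | a) -> <>((c & a) | a)), w0
2. (c & a) | a, w0
3. ~<>((c & a) | a), w0
4. a, w0
Complete open branch: countermodel on a K-frame, so not valid in K.

T, S4, S5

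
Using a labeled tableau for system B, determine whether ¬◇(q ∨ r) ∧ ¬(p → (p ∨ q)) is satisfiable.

1. ¬◇(q ∨ r) ∧ ¬(p → (p ∨ q)), 0
2. ¬◇(q ∨ r), 0
3. ¬(p → (p ∨ q)), 0
4. p, 0
5. ¬(p ∨ q), 0
6. ¬p, 0
7. ¬q, 0
Accessibility: 0R0
Branch closes: p and ¬p both at 0.
All branches of the tableau close; one closing branch shown above.

Unsatisfiable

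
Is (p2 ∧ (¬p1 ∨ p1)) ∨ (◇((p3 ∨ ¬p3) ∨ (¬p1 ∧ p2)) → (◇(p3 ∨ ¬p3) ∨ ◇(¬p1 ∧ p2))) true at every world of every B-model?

Valid

Tableau for the negation ¬((p2 ∧ (¬p1 ∨ p1)) ∨ (◇((p3 ∨ ¬p3) ∨ (¬p1 ∧ p2)) → (◇(p3 ∨ ¬p3) ∨ ◇(¬p1 ∧ p2)))):
1. ¬((p2 ∧ (¬p1 ∨ p1)) ∨ (◇((p3 ∨ ¬p3) ∨ (¬p1 ∧ p2)) → (◇(p3 ∨ ¬p3) ∨ ◇(¬p1 ∧ p2)))), w0
2. ¬(p2 ∧ (¬p1 ∨ p1)), w0   [¬∨-rule on 1]
3. ¬(◇((p3 ∨ ¬p3) ∨ (¬p1 ∧ p2)) → (◇(p3 ∨ ¬p3) ∨ ◇(¬p1 ∧ p2))), w0   [¬∨-rule on 1]
4. ◇((p3 ∨ ¬p3) ∨ (¬p1 ∧ p2)), w0   [¬→-rule on 3]
5. ¬(◇(p3 ∨ ¬p3) ∨ ◇(¬p1 ∧ p2)), w0   [¬→-rule on 3]
6. ¬◇(p3 ∨ ¬p3), w0   [¬∨-rule on 5]
7. ¬◇(¬p1 ∧ p2), w0   [¬∨-rule on 5]
8. ¬(p3 ∨ ¬p3), w0   [¬◇-rule on 6 via w0Rw0]
9. ¬p3, w0   [¬∨-rule on 8]
10. p3, w0   [¬∨-rule on 8]
Accessibility: w0Rw0
Branch closes: p3 and ¬p3 both at w0.
Every branch of the negation's tableau closes; the branch above is one of them.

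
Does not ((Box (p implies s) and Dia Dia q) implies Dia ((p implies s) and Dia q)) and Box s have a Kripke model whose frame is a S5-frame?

Unsatisfiable (every branch closes)

1. not ((Box (p implies s) and Dia Dia q) implies Dia ((p implies s) and Dia q)) and Box s, w0
2. not ((Box (p implies s) and Dia Dia q) implies Dia ((p implies s) and Dia q)), w0   [and-rule on 1]
3. Box s, w0   [and-rule on 1]
4. Box (p implies s) and Dia Dia q, w0   [neg-implies-rule on 2]
5. not Dia ((p implies s) and Dia q), w0   [neg-implies-rule on 2]
6. Box (p implies s), w0   [and-rule on 4]
7. Dia Dia q, w0   [and-rule on 4]
8. s, w0   [Box-rule on 3 via w0Rw0]
9. not ((p implies s) and Dia q), w0   [neg-Dia-rule on 5 via w0Rw0]
10. p implies s, w0   [Box-rule on 6 via w0Rw0]
11. not Dia q, w0   [neg-and-rule on 9 (branches; this branch)]
12. not q, w0   [neg-Dia-rule on 11 via w0Rw0]
13. Dia q, w1   [Dia-rule on 7: fresh world w1, w0Rw1]
14. s, w1   [Box-rule on 3 via w0Rw1]
15. not ((p implies s) and Dia q), w1   [neg-Dia-rule on 5 via w0Rw1]
16. p implies s, w1   [Box-rule on 6 via w0Rw1]
17. not q, w1   [neg-Dia-rule on 11 via w0Rw1]
18. not Dia q, w1   [neg-and-rule on 15 (branches; this branch)]
19. q, w2   [Dia-rule on 13: fresh world w2, w1Rw2]
20. s, w2   [Box-rule on 3 via w0Rw2]
21. not ((p implies s) and Dia q), w2   [neg-Dia-rule on 5 via w0Rw2]
22. p implies s, w2   [Box-rule on 6 via w0Rw2]
23. not q, w2   [neg-Dia-rule on 11 via w0Rw2]
Accessibility: w0Rw0, w0Rw1, w0Rw2, w1Rw0, w1Rw1, w1Rw2, w2Rw0, w2Rw1, w2Rw2
Branch closes: q and not q both at w2.
Every branch closes; the branch above is one of them.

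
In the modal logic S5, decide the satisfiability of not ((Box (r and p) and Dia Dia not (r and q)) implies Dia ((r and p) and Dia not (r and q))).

1. not ((Box (r and p) and Dia Dia not (r and q)) implies Dia ((r and p) and Dia not (r and q))), 0
2. Box (r and p) and Dia Dia not (r and q), 0
3. not Dia ((r and p) and Dia not (r and q)), 0
4. Box (r and p), 0
5. Dia Dia not (r and q), 0
6. not ((r and p) and Dia not (r and q)), 0
7. r and p, 0
8. r, 0
9. p, 0
10. not Dia not (r and q), 0
11. r and q, 0
12. q, 0
13. Dia not (r and q), 1
14. not ((r and p) and Dia not (r and q)), 1
15. r and p, 1
16. r, 1
17. p, 1
18. r and q, 1
19. q, 1
20. not Dia not (r and q), 1
21. not (r and q), 2
22. not ((r and p) and Dia not (r and q)), 2
23. r and p, 2
24. r, 2
25. p, 2
26. r and q, 2
27. q, 2
28. not q, 2
Accessibility: 0R0, 0R1, 0R2, 1R0, 1R1, 1R2, 2R0, 2R1, 2R2
Branch closes: q and not q both at 2.
All branches of the tableau close; one closing branch shown above.

Unsatisfiable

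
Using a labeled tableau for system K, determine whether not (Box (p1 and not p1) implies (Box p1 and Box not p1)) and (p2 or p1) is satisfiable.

No, unsatisfiable

1. not (Box (p1 and not p1) implies (Box p1 and Box not p1)) and (p2 or p1), u
2. not (Box (p1 and not p1) implies (Box p1 and Box not p1)), u
3. p2 or p1, u
4. Box (p1 and not p1), u
5. not (Box p1 and Box not p1), u
6. p1, u
7. not Box not p1, u
8. p1, v
9. p1 and not p1, v
10. not p1, v
Accessibility: uRv
Branch closes: p1 and not p1 both at v.
(One branch shown.) All branches close.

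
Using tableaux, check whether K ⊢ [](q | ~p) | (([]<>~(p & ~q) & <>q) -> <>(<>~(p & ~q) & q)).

Tableau for the negation ~([](q | ~p) | (([]<>~(p & ~q) & <>q) -> <>(<>~(p & ~q) & q))):
1. ~([](q | ~p) | (([]<>~(p & ~q) & <>q) -> <>(<>~(p & ~q) & q))), u
2. ~[](q | ~p), u
3. ~(([]<>~(p & ~q) & <>q) -> <>(<>~(p & ~q) & q)), u
4. []<>~(p & ~q) & <>q, u
5. ~<>(<>~(p & ~q) & q), u
6. []<>~(p & ~q), u
7. <>q, u
8. ~(q | ~p), v
9. ~q, v
10. p, v
11. ~(<>~(p & ~q) & q), v
12. <>~(p & ~q), v
13. q, w
14. ~(<>~(p & ~q) & q), w
15. <>~(p & ~q), w
16. ~<>~(p & ~q), w
17. ~(p & ~q), x
18. q, x
19. ~(p & ~q), y
20. p & ~q, y
21. p, y
22. ~q, y
23. q, y
Accessibility: uRv, uRw, vRx, wRy
Branch closes: q and ~q both at y.
Every branch of the negation's tableau closes; the branch above is one of them.

Yes, valid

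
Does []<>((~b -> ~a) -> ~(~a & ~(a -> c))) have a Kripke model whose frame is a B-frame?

1. []<>((~b -> ~a) -> ~(~a & ~(a -> c))), u
2. <>((~b -> ~a) -> ~(~a & ~(a -> c))), u   [[]-rule on 1 via uRu]
3. (~b -> ~a) -> ~(~a & ~(a -> c)), v   [<>-rule on 2: fresh world v, uRv]
4. <>((~b -> ~a) -> ~(~a & ~(a -> c))), v   [[]-rule on 1 via uRv]
5. ~(~a & ~(a -> c)), v   [->-rule on 3 (branches; this branch)]
6. a -> c, v   [~&-rule on 5 (branches; this branch)]
7. c, v   [->-rule on 6 (branches; this branch)]
8. (~b -> ~a) -> ~(~a & ~(a -> c)), w   [<>-rule on 4: fresh world w, vRw]
9. ~(~a & ~(a -> c)), w   [->-rule on 8 (branches; this branch)]
10. a -> c, w   [~&-rule on 9 (branches; this branch)]
11. c, w   [->-rule on 10 (branches; this branch)]
Accessibility: uRu, uRv, vRu, vRv, vRw, wRv, wRw

Yes, satisfiable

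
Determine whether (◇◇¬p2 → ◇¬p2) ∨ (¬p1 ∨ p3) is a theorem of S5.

Tableau for the negation ¬((◇◇¬p2 → ◇¬p2) ∨ (¬p1 ∨ p3)):
1. ¬((◇◇¬p2 → ◇¬p2) ∨ (¬p1 ∨ p3)), u
2. ¬(◇◇¬p2 → ◇¬p2), u
3. ¬(¬p1 ∨ p3), u
4. ◇◇¬p2, u
5. ¬◇¬p2, u
6. p1, u
7. ¬p3, u
8. p2, u
9. ◇¬p2, v
10. p2, v
11. ¬p2, w
12. p2, w
Accessibility: uRu, uRv, uRw, vRu, vRv, vRw, wRu, wRv, wRw
Branch closes: p2 and ¬p2 both at w.
Every branch of the negation's tableau closes; the branch above is one of them.

Yes, valid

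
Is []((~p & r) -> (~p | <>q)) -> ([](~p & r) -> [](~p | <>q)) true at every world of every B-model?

Tableau for the negation ~([]((~p & r) -> (~p | <>q)) -> ([](~p & r) -> [](~p | <>q))):
1. ~([]((~p & r) -> (~p | <>q)) -> ([](~p & r) -> [](~p | <>q))), w0
2. []((~p & r) -> (~p | <>q)), w0
3. ~([](~p & r) -> [](~p | <>q)), w0
4. [](~p & r), w0
5. ~[](~p | <>q), w0
6. (~p & r) -> (~p | <>q), w0
7. ~p & r, w0
8. ~p, w0
9. r, w0
10. ~p | <>q, w0
11. <>q, w0
12. ~(~p | <>q), w1
13. p, w1
14. ~<>q, w1
15. (~p & r) -> (~p | <>q), w1
16. ~p & r, w1
17. ~p, w1
18. r, w1
Accessibility: w0Rw0, w0Rw1, w1Rw0, w1Rw1
Branch closes: p and ~p both at w1.
All branches of the negation close; one closing branch shown above.

Yes, valid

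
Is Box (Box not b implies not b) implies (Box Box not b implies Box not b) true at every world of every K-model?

Yes, valid

Tableau for the negation not (Box (Box not b implies not b) implies (Box Box not b implies Box not b)):
1. not (Box (Box not b implies not b) implies (Box Box not b implies Box not b)), w0
2. Box (Box not b implies not b), w0
3. not (Box Box not b implies Box not b), w0
4. Box Box not b, w0
5. not Box not b, w0
6. b, w1
7. Box not b implies not b, w1
8. Box not b, w1
9. not Box not b, w1
10. b, w2
11. not b, w2
Accessibility: w0Rw1, w1Rw2
Branch closes: b and not b both at w2.
Every branch of the negation's tableau closes; the branch above is one of them.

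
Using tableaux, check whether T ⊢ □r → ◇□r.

Tableau for the negation ¬(□r → ◇□r):
1. ¬(□r → ◇□r), u
2. □r, u
3. ¬◇□r, u
4. r, u
5. ¬□r, u
6. ¬r, v
7. r, v
Accessibility: uRu, uRv, vRv
Branch closes: r and ¬r both at v.
Every branch of the negation's tableau closes; the branch above is one of them.

Yes, valid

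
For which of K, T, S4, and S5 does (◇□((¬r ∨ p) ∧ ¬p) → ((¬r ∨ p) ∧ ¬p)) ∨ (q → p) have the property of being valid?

S5-tableau for the negation ¬((◇□((¬r ∨ p) ∧ ¬p) → ((¬r ∨ p) ∧ ¬p)) ∨ (q → p)):
1. ¬((◇□((¬r ∨ p) ∧ ¬p) → ((¬r ∨ p) ∧ ¬p)) ∨ (q → p)), u
2. ¬(◇□((¬r ∨ p) ∧ ¬p) → ((¬r ∨ p) ∧ ¬p)), u
3. ¬(q → p), u
4. ◇□((¬r ∨ p) ∧ ¬p), u
5. ¬((¬r ∨ p) ∧ ¬p), u
6. q, u
7. ¬p, u
8. ¬(¬r ∨ p), u
9. r, u
10. □((¬r ∨ p) ∧ ¬p), v
11. (¬r ∨ p) ∧ ¬p, u
12. ¬r ∨ p, u
13. (¬r ∨ p) ∧ ¬p, v
14. ¬r ∨ p, v
15. ¬p, v
16. p, u
Accessibility: uRu, uRv, vRu, vRv
Branch closes: p and ¬p both at u.
Every branch closes (one shown): valid in S5.
S4-tableau for the negation ¬((◇□((¬r ∨ p) ∧ ¬p) → ((¬r ∨ p) ∧ ¬p)) ∨ (q → p)):
1. ¬((◇□((¬r ∨ p) ∧ ¬p) → ((¬r ∨ p) ∧ ¬p)) ∨ (q → p)), u
2. ¬(◇□((¬r ∨ p) ∧ ¬p) → ((¬r ∨ p) ∧ ¬p)), u
3. ¬(q → p), u
4. ◇□((¬r ∨ p) ∧ ¬p), u
5. ¬((¬r ∨ p) ∧ ¬p), u
6. q, u
7. ¬p, u
8. ¬(¬r ∨ p), u
9. r, u
10. □((¬r ∨ p) ∧ ¬p), v
11. (¬r ∨ p) ∧ ¬p, v
12. ¬r ∨ p, v
13. ¬p, v
14. ¬r, v
Accessibility: uRu, uRv, vRv
Complete open branch: countermodel on an S4-frame, so not valid in S4, nor in K, T (the same frame is also a K-frame and a T-frame).

S5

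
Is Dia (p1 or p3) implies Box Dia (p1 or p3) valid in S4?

Tableau for the negation not (Dia (p1 or p3) implies Box Dia (p1 or p3)):
1. not (Dia (p1 or p3) implies Box Dia (p1 or p3)), u
2. Dia (p1 or p3), u
3. not Box Dia (p1 or p3), u
4. p1 or p3, v
5. p3, v
6. not Dia (p1 or p3), w
7. not (p1 or p3), w
8. not p1, w
9. not p3, w
Accessibility: uRu, uRv, uRw, vRv, wRw
The negation has an open branch (countermodel exists).

Invalid (countermodel exists)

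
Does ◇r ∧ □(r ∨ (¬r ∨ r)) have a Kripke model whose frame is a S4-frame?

1. ◇r ∧ □(r ∨ (¬r ∨ r)), u
2. ◇r, u   [∧-rule on 1]
3. □(r ∨ (¬r ∨ r)), u   [∧-rule on 1]
4. r ∨ (¬r ∨ r), u   [□-rule on 3 via uRu]
5. ¬r ∨ r, u   [∨-rule on 4 (branches; this branch)]
6. r, u   [∨-rule on 5 (branches; this branch)]
7. r, v   [◇-rule on 2: fresh world v, uRv]
8. r ∨ (¬r ∨ r), v   [□-rule on 3 via uRv]
9. ¬r ∨ r, v   [∨-rule on 8 (branches; this branch)]
Accessibility: uRu, uRv, vRv

Satisfiable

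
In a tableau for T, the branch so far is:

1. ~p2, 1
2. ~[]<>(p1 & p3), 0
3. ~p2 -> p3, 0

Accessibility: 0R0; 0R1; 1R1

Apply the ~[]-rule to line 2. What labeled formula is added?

a fresh world 2 with 0R2, and ~<>(p1 & p3) at 2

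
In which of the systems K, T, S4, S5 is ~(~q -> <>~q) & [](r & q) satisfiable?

K

T-tableau for the formula:
1. ~(~q -> <>~q) & [](r & q), w0
2. ~(~q -> <>~q), w0   [&-rule on 1]
3. [](r & q), w0   [&-rule on 1]
4. ~q, w0   [~->-rule on 2]
5. ~<>~q, w0   [~->-rule on 2]
6. r & q, w0   [[]-rule on 3 via w0Rw0]
7. r, w0   [&-rule on 6]
8. q, w0   [&-rule on 6]
Accessibility: w0Rw0
Branch closes: q and ~q both at w0.
Every branch closes (one shown): unsatisfiable in T, hence also in S4, S5 (every S4/S5-frame is a T-frame).
K-tableau for the formula:
1. ~(~q -> <>~q) & [](r & q), w0
2. ~(~q -> <>~q), w0   [&-rule on 1]
3. [](r & q), w0   [&-rule on 1]
4. ~q, w0   [~->-rule on 2]
5. ~<>~q, w0   [~->-rule on 2]
Complete open branch: satisfiable in K.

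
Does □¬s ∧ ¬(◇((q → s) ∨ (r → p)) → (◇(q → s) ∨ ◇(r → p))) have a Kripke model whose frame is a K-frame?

No, unsatisfiable

1. □¬s ∧ ¬(◇((q → s) ∨ (r → p)) → (◇(q → s) ∨ ◇(r → p))), u
2. □¬s, u
3. ¬(◇((q → s) ∨ (r → p)) → (◇(q → s) ∨ ◇(r → p))), u
4. ◇((q → s) ∨ (r → p)), u
5. ¬(◇(q → s) ∨ ◇(r → p)), u
6. ¬◇(q → s), u
7. ¬◇(r → p), u
8. (q → s) ∨ (r → p), v
9. ¬s, v
10. ¬(q → s), v
11. q, v
12. ¬(r → p), v
13. r, v
14. ¬p, v
15. r → p, v
16. p, v
Accessibility: uRv
Branch closes: p and ¬p both at v.
All branches of the tableau close; one closing branch shown above.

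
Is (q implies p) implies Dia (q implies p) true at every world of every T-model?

Tableau for the negation not ((q implies p) implies Dia (q implies p)):
1. not ((q implies p) implies Dia (q implies p)), 0
2. q implies p, 0   [neg-implies-rule on 1]
3. not Dia (q implies p), 0   [neg-implies-rule on 1]
4. not (q implies p), 0   [neg-Dia-rule on 3 via 0R0]
5. q, 0   [neg-implies-rule on 4]
6. not p, 0   [neg-implies-rule on 4]
7. p, 0   [implies-rule on 2 (branches; this branch)]
Accessibility: 0R0
Branch closes: p and not p both at 0.
Every branch of the negation's tableau closes; the branch above is one of them.

Valid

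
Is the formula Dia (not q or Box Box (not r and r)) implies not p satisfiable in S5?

1. Dia (not q or Box Box (not r and r)) implies not p, u
2. not p, u   [implies-rule on 1 (branches; this branch)]
Accessibility: uRu

Satisfiable (open branch found)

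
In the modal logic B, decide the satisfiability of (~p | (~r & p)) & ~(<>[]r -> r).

1. (~p | (~r & p)) & ~(<>[]r -> r), 0
2. ~p | (~r & p), 0   [&-rule on 1]
3. ~(<>[]r -> r), 0   [&-rule on 1]
4. <>[]r, 0   [~->-rule on 3]
5. ~r, 0   [~->-rule on 3]
6. ~r & p, 0   [|-rule on 2 (branches; this branch)]
7. p, 0   [&-rule on 6]
8. []r, 1   [<>-rule on 4: fresh world 1, 0R1]
9. r, 0   [[]-rule on 8 via 1R0]
Accessibility: 0R0, 0R1, 1R0, 1R1
Branch closes: r and ~r both at 0.
Every branch closes; the branch above is one of them.

Unsatisfiable (every branch closes)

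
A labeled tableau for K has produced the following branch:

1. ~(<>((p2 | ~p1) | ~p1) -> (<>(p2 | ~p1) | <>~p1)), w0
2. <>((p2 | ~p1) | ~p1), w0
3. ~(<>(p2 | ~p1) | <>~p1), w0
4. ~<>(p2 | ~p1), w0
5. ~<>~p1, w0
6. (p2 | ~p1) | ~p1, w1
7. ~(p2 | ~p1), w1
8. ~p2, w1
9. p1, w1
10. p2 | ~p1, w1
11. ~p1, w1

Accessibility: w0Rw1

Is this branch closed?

Both p1 and ~p1 appear at w1.

Yes, closed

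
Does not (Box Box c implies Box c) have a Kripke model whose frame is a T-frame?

No, unsatisfiable

1. not (Box Box c implies Box c), w0
2. Box Box c, w0
3. not Box c, w0
4. Box c, w0
5. c, w0
6. not c, w1
7. Box c, w1
8. c, w1
Accessibility: w0Rw0, w0Rw1, w1Rw1
Branch closes: c and not c both at w1.
Every branch closes; the branch above is one of them.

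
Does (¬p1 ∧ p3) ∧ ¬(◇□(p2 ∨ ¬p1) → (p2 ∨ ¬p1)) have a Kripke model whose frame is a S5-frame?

1. (¬p1 ∧ p3) ∧ ¬(◇□(p2 ∨ ¬p1) → (p2 ∨ ¬p1)), w0
2. ¬p1 ∧ p3, w0
3. ¬(◇□(p2 ∨ ¬p1) → (p2 ∨ ¬p1)), w0
4. ¬p1, w0
5. p3, w0
6. ◇□(p2 ∨ ¬p1), w0
7. ¬(p2 ∨ ¬p1), w0
8. ¬p2, w0
9. p1, w0
Accessibility: w0Rw0
Branch closes: p1 and ¬p1 both at w0.
Every branch closes; the branch above is one of them.

Unsatisfiable (every branch closes)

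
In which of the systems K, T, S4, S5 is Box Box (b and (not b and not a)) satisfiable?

K-tableau for the formula:
1. Box Box (b and (not b and not a)), 0
Complete open branch: satisfiable in K.
T-tableau for the formula:
1. Box Box (b and (not b and not a)), 0
2. Box (b and (not b and not a)), 0   [Box-rule on 1 via 0R0]
3. b and (not b and not a), 0   [Box-rule on 2 via 0R0]
4. b, 0   [and-rule on 3]
5. not b and not a, 0   [and-rule on 3]
6. not b, 0   [and-rule on 5]
7. not a, 0   [and-rule on 5]
Accessibility: 0R0
Branch closes: b and not b both at 0.
Every branch closes (one shown): unsatisfiable in T, hence also in S4, S5 (every S4/S5-frame is a T-frame).

K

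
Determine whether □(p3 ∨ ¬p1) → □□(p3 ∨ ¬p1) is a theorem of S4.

Yes, valid

Tableau for the negation ¬(□(p3 ∨ ¬p1) → □□(p3 ∨ ¬p1)):
1. ¬(□(p3 ∨ ¬p1) → □□(p3 ∨ ¬p1)), w0
2. □(p3 ∨ ¬p1), w0   [¬→-rule on 1]
3. ¬□□(p3 ∨ ¬p1), w0   [¬→-rule on 1]
4. p3 ∨ ¬p1, w0   [□-rule on 2 via w0Rw0]
5. ¬p1, w0   [∨-rule on 4 (branches; this branch)]
6. ¬□(p3 ∨ ¬p1), w1   [¬□-rule on 3: fresh world w1, w0Rw1]
7. p3 ∨ ¬p1, w1   [□-rule on 2 via w0Rw1]
8. ¬p1, w1   [∨-rule on 7 (branches; this branch)]
9. ¬(p3 ∨ ¬p1), w2   [¬□-rule on 6: fresh world w2, w1Rw2]
10. ¬p3, w2   [¬∨-rule on 9]
11. p1, w2   [¬∨-rule on 9]
12. p3 ∨ ¬p1, w2   [□-rule on 2 via w0Rw2]
13. ¬p1, w2   [∨-rule on 12 (branches; this branch)]
Accessibility: w0Rw0, w0Rw1, w0Rw2, w1Rw1, w1Rw2, w2Rw2
Branch closes: p1 and ¬p1 both at w2.
Every branch of the negation's tableau closes; the branch above is one of them.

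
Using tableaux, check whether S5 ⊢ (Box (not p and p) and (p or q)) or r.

No, not valid

Tableau for the negation not ((Box (not p and p) and (p or q)) or r):
1. not ((Box (not p and p) and (p or q)) or r), w0
2. not (Box (not p and p) and (p or q)), w0   [neg-or-rule on 1]
3. not r, w0   [neg-or-rule on 1]
4. not (p or q), w0   [neg-and-rule on 2 (branches; this branch)]
5. not p, w0   [neg-or-rule on 4]
6. not q, w0   [neg-or-rule on 4]
Accessibility: w0Rw0
The negation has an open branch (countermodel exists).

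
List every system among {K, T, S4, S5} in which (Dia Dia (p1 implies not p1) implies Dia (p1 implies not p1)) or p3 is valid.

S4-tableau for the negation not ((Dia Dia (p1 implies not p1) implies Dia (p1 implies not p1)) or p3):
1. not ((Dia Dia (p1 implies not p1) implies Dia (p1 implies not p1)) or p3), 0
2. not (Dia Dia (p1 implies not p1) implies Dia (p1 implies not p1)), 0   [neg-or-rule on 1]
3. not p3, 0   [neg-or-rule on 1]
4. Dia Dia (p1 implies not p1), 0   [neg-implies-rule on 2]
5. not Dia (p1 implies not p1), 0   [neg-implies-rule on 2]
6. not (p1 implies not p1), 0   [neg-Dia-rule on 5 via 0R0]
7. p1, 0   [neg-implies-rule on 6]
8. Dia (p1 implies not p1), 1   [Dia-rule on 4: fresh world 1, 0R1]
9. not (p1 implies not p1), 1   [neg-Dia-rule on 5 via 0R1]
10. p1, 1   [neg-implies-rule on 9]
11. p1 implies not p1, 2   [Dia-rule on 8: fresh world 2, 1R2]
12. not (p1 implies not p1), 2   [neg-Dia-rule on 5 via 0R2]
13. p1, 2   [neg-implies-rule on 12]
14. not p1, 2   [implies-rule on 11 (branches; this branch)]
Accessibility: 0R0, 0R1, 0R2, 1R1, 1R2, 2R2
Branch closes: p1 and not p1 both at 2.
Every branch closes (one shown): valid in S4, hence also in S5 (every theorem of S4 is a theorem of S5).
T-tableau for the negation not ((Dia Dia (p1 implies not p1) implies Dia (p1 implies not p1)) or p3):
1. not ((Dia Dia (p1 implies not p1) implies Dia (p1 implies not p1)) or p3), 0
2. not (Dia Dia (p1 implies not p1) implies Dia (p1 implies not p1)), 0   [neg-or-rule on 1]
3. not p3, 0   [neg-or-rule on 1]
4. Dia Dia (p1 implies not p1), 0   [neg-implies-rule on 2]
5. not Dia (p1 implies not p1), 0   [neg-implies-rule on 2]
6. not (p1 implies not p1), 0   [neg-Dia-rule on 5 via 0R0]
7. p1, 0   [neg-implies-rule on 6]
8. Dia (p1 implies not p1), 1   [Dia-rule on 4: fresh world 1, 0R1]
9. not (p1 implies not p1), 1   [neg-Dia-rule on 5 via 0R1]
10. p1, 1   [neg-implies-rule on 9]
11. p1 implies not p1, 2   [Dia-rule on 8: fresh world 2, 1R2]
12. not p1, 2   [implies-rule on 11 (branches; this branch)]
Accessibility: 0R0, 0R1, 1R1, 1R2, 2R2
Complete open branch: countermodel on a T-frame, so not valid in T, nor in K (the same frame is also a K-frame).

S4, S5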